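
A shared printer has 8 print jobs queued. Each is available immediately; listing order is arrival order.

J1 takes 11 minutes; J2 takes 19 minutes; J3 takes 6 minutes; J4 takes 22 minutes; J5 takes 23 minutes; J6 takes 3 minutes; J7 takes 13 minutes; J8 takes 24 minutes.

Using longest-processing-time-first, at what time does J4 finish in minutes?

LPT (decreasing processing time): J8 J5 J4 J2 J7 J1 J3 J6.
J8: 0→24
J5: 24→47
J4: 47→69

69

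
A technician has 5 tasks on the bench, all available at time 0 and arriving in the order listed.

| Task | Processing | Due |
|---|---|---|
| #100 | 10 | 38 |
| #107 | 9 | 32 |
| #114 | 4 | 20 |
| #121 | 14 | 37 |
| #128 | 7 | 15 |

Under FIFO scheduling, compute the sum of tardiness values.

32

FIFO (arrival order): #100 #107 #114 #121 #128.
#100: 0→10, due 38, tardiness 0
#107: 10→19, due 32, tardiness 0
#114: 19→23, due 20, tardiness 3
#121: 23→37, due 37, tardiness 0
#128: 37→44, due 15, tardiness 29
Sum = 0+0+3+0+29 = 32.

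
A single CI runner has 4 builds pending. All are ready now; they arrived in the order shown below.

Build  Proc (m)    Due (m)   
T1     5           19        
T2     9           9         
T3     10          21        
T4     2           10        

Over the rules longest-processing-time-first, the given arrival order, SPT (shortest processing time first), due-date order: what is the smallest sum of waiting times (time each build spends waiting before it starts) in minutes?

25

LPT (decreasing processing time): T3 T2 T1 T4.
T3: waits 0, runs 0→10
T2: waits 10, runs 10→19
T1: waits 19, runs 19→24
T4: waits 24, runs 24→26
Sum = 0+10+19+24 = 53.
FIFO (arrival order): T1 T2 T3 T4.
T1: waits 0, runs 0→5
T2: waits 5, runs 5→14
T3: waits 14, runs 14→24
T4: waits 24, runs 24→26
Sum = 0+5+14+24 = 43.
SPT (increasing processing time): T4 T1 T2 T3.
T4: waits 0, runs 0→2
T1: waits 2, runs 2→7
T2: waits 7, runs 7→16
T3: waits 16, runs 16→26
Sum = 0+2+7+16 = 25.
EDD (increasing due date): T2 T4 T1 T3.
T2: waits 0, runs 0→9
T4: waits 9, runs 9→11
T1: waits 11, runs 11→16
T3: waits 16, runs 16→26
Sum = 0+9+11+16 = 36.
LPT 53, FIFO 43, SPT 25, EDD 36 → minimum 25.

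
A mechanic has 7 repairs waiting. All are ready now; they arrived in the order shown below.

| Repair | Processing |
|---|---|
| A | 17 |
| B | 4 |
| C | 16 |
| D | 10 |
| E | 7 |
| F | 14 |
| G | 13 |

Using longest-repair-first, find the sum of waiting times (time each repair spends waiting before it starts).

304

LPT (decreasing processing time): A C F G D E B.
A: waits 0, runs 0→17
C: waits 17, runs 17→33
F: waits 33, runs 33→47
G: waits 47, runs 47→60
D: waits 60, runs 60→70
E: waits 70, runs 70→77
B: waits 77, runs 77→81
Sum = 0+17+33+47+60+70+77 = 304.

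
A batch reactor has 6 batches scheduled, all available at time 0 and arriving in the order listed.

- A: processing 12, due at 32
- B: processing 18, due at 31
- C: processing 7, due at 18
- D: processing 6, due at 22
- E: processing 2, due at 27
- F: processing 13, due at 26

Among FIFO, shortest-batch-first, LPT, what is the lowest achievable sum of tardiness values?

FIFO (arrival order): A B C D E F.
A: 0→12, due 32, tardiness 0
B: 12→30, due 31, tardiness 0
C: 30→37, due 18, tardiness 19
D: 37→43, due 22, tardiness 21
E: 43→45, due 27, tardiness 18
F: 45→58, due 26, tardiness 32
Sum = 0+0+19+21+18+32 = 90.
SPT (increasing processing time): E D C A F B.
E: 0→2, due 27, tardiness 0
D: 2→8, due 22, tardiness 0
C: 8→15, due 18, tardiness 0
A: 15→27, due 32, tardiness 0
F: 27→40, due 26, tardiness 14
B: 40→58, due 31, tardiness 27
Sum = 0+0+0+0+14+27 = 41.
LPT (decreasing processing time): B F A C D E.
B: 0→18, due 31, tardiness 0
F: 18→31, due 26, tardiness 5
A: 31→43, due 32, tardiness 11
C: 43→50, due 18, tardiness 32
D: 50→56, due 22, tardiness 34
E: 56→58, due 27, tardiness 31
Sum = 0+5+11+32+34+31 = 113.
FIFO 90, SPT 41, LPT 113 → minimum 41.

41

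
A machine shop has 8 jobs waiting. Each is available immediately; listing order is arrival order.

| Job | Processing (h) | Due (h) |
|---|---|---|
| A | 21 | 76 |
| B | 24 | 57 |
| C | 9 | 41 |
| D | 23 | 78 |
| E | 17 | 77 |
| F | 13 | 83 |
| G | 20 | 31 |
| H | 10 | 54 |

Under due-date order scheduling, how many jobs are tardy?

5

EDD (increasing due date): G C H B A E D F.
G: 0→20, due 31, tardiness 0
C: 20→29, due 41, tardiness 0
H: 29→39, due 54, tardiness 0
B: 39→63, due 57, tardiness 6
A: 63→84, due 76, tardiness 8
E: 84→101, due 77, tardiness 24
D: 101→124, due 78, tardiness 46
F: 124→137, due 83, tardiness 54
Late jobs: 5.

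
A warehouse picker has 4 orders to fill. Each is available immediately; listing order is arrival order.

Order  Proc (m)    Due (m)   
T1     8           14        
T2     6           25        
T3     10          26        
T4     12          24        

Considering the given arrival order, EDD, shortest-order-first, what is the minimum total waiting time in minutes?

FIFO (arrival order): T1 T2 T3 T4.
T1: waits 0, runs 0→8
T2: waits 8, runs 8→14
T3: waits 14, runs 14→24
T4: waits 24, runs 24→36
Sum = 0+8+14+24 = 46.
EDD (increasing due date): T1 T4 T2 T3.
T1: waits 0, runs 0→8
T4: waits 8, runs 8→20
T2: waits 20, runs 20→26
T3: waits 26, runs 26→36
Sum = 0+8+20+26 = 54.
SPT (increasing processing time): T2 T1 T3 T4.
T2: waits 0, runs 0→6
T1: waits 6, runs 6→14
T3: waits 14, runs 14→24
T4: waits 24, runs 24→36
Sum = 0+6+14+24 = 44.
FIFO 46, EDD 54, SPT 44 → minimum 44.

44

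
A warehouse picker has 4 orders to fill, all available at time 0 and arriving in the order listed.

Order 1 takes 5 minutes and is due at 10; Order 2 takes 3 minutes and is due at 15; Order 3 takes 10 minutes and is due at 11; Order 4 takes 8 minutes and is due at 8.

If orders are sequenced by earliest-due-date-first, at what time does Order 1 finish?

13

EDD (increasing due date): Order 4 Order 1 Order 3 Order 2.
Order 4: 0→8
Order 1: 8→13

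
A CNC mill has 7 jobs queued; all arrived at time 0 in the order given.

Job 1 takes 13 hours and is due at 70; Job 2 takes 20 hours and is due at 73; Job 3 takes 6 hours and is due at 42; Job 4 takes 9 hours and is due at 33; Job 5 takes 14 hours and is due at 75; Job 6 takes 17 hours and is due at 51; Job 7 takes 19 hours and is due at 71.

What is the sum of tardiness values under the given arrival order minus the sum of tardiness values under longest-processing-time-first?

FIFO (arrival order): Job 1 Job 2 Job 3 Job 4 Job 5 Job 6 Job 7.
Job 1: 0→13, due 70, tardiness 0
Job 2: 13→33, due 73, tardiness 0
Job 3: 33→39, due 42, tardiness 0
Job 4: 39→48, due 33, tardiness 15
Job 5: 48→62, due 75, tardiness 0
Job 6: 62→79, due 51, tardiness 28
Job 7: 79→98, due 71, tardiness 27
Sum = 0+0+0+15+0+28+27 = 70.
LPT (decreasing processing time): Job 2 Job 7 Job 6 Job 5 Job 1 Job 4 Job 3.
Job 2: 0→20, due 73, tardiness 0
Job 7: 20→39, due 71, tardiness 0
Job 6: 39→56, due 51, tardiness 5
Job 5: 56→70, due 75, tardiness 0
Job 1: 70→83, due 70, tardiness 13
Job 4: 83→92, due 33, tardiness 59
Job 3: 92→98, due 42, tardiness 56
Sum = 0+0+5+0+13+59+56 = 133.
Difference = 70 − 133 = -63.

-63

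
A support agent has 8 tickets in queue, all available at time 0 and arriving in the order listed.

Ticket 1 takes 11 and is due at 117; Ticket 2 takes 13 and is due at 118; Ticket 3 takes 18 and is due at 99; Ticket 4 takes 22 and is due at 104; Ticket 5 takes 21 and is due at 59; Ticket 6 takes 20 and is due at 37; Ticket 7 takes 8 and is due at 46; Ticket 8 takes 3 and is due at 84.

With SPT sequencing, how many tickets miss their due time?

SPT (increasing processing time): Ticket 8 Ticket 7 Ticket 1 Ticket 2 Ticket 3 Ticket 6 Ticket 5 Ticket 4.
Ticket 8: 0→3, due 84, tardiness 0
Ticket 7: 3→11, due 46, tardiness 0
Ticket 1: 11→22, due 117, tardiness 0
Ticket 2: 22→35, due 118, tardiness 0
Ticket 3: 35→53, due 99, tardiness 0
Ticket 6: 53→73, due 37, tardiness 36
Ticket 5: 73→94, due 59, tardiness 35
Ticket 4: 94→116, due 104, tardiness 12
Late tickets: 3.

3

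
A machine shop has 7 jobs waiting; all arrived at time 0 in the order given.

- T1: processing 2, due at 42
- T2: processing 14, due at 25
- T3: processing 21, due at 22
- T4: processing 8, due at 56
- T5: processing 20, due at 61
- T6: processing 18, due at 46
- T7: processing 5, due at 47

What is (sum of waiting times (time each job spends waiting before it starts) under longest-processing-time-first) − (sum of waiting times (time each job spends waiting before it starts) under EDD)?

85

LPT (decreasing processing time): T3 T5 T6 T2 T4 T7 T1.
T3: waits 0, runs 0→21
T5: waits 21, runs 21→41
T6: waits 41, runs 41→59
T2: waits 59, runs 59→73
T4: waits 73, runs 73→81
T7: waits 81, runs 81→86
T1: waits 86, runs 86→88
Sum = 0+21+41+59+73+81+86 = 361.
EDD (increasing due date): T3 T2 T1 T6 T7 T4 T5.
T3: waits 0, runs 0→21
T2: waits 21, runs 21→35
T1: waits 35, runs 35→37
T6: waits 37, runs 37→55
T7: waits 55, runs 55→60
T4: waits 60, runs 60→68
T5: waits 68, runs 68→88
Sum = 0+21+35+37+55+60+68 = 276.
Difference = 361 − 276 = 85.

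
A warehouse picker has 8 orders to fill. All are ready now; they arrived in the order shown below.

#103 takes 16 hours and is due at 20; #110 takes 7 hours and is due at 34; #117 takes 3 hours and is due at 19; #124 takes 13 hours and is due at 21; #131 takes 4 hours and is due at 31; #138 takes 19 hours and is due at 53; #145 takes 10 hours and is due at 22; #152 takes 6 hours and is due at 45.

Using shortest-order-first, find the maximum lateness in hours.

39

SPT (increasing processing time): #117 #131 #152 #110 #145 #124 #103 #138.
#117: 0→3, due 19, lateness -16
#131: 3→7, due 31, lateness -24
#152: 7→13, due 45, lateness -32
#110: 13→20, due 34, lateness -14
#145: 20→30, due 22, lateness 8
#124: 30→43, due 21, lateness 22
#103: 43→59, due 20, lateness 39
#138: 59→78, due 53, lateness 25
Maximum = 39.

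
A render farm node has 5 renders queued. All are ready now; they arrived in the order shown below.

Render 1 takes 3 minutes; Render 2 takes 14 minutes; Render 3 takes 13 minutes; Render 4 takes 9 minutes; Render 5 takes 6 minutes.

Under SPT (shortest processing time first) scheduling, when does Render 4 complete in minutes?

SPT (increasing processing time): Render 1 Render 5 Render 4 Render 3 Render 2.
Render 1: 0→3
Render 5: 3→9
Render 4: 9→18

18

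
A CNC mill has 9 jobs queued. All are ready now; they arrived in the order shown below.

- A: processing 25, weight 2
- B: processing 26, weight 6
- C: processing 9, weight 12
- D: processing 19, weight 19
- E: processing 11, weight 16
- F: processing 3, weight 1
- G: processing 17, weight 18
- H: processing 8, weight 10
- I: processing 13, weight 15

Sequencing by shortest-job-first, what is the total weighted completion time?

SPT (increasing processing time): F H C E I G D A B.
F: finishes 3, weight 1, w·C = 3
H: finishes 11, weight 10, w·C = 110
C: finishes 20, weight 12, w·C = 240
E: finishes 31, weight 16, w·C = 496
I: finishes 44, weight 15, w·C = 660
G: finishes 61, weight 18, w·C = 1098
D: finishes 80, weight 19, w·C = 1520
A: finishes 105, weight 2, w·C = 210
B: finishes 131, weight 6, w·C = 786
Sum = 3+110+240+496+660+1098+1520+210+786 = 5123.

5123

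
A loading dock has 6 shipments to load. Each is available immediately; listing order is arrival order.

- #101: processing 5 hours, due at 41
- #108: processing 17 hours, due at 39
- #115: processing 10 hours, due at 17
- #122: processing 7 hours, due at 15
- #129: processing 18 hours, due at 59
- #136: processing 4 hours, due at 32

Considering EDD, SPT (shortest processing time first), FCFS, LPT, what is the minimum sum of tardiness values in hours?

4

EDD (increasing due date): #122 #115 #136 #108 #101 #129.
#122: 0→7, due 15, tardiness 0
#115: 7→17, due 17, tardiness 0
#136: 17→21, due 32, tardiness 0
#108: 21→38, due 39, tardiness 0
#101: 38→43, due 41, tardiness 2
#129: 43→61, due 59, tardiness 2
Sum = 0+0+0+0+2+2 = 4.
SPT (increasing processing time): #136 #101 #122 #115 #108 #129.
#136: 0→4, due 32, tardiness 0
#101: 4→9, due 41, tardiness 0
#122: 9→16, due 15, tardiness 1
#115: 16→26, due 17, tardiness 9
#108: 26→43, due 39, tardiness 4
#129: 43→61, due 59, tardiness 2
Sum = 0+0+1+9+4+2 = 16.
FIFO (arrival order): #101 #108 #115 #122 #129 #136.
#101: 0→5, due 41, tardiness 0
#108: 5→22, due 39, tardiness 0
#115: 22→32, due 17, tardiness 15
#122: 32→39, due 15, tardiness 24
#129: 39→57, due 59, tardiness 0
#136: 57→61, due 32, tardiness 29
Sum = 0+0+15+24+0+29 = 68.
LPT (decreasing processing time): #129 #108 #115 #122 #101 #136.
#129: 0→18, due 59, tardiness 0
#108: 18→35, due 39, tardiness 0
#115: 35→45, due 17, tardiness 28
#122: 45→52, due 15, tardiness 37
#101: 52→57, due 41, tardiness 16
#136: 57→61, due 32, tardiness 29
Sum = 0+0+28+37+16+29 = 110.
EDD 4, SPT 16, FIFO 68, LPT 110 → minimum 4.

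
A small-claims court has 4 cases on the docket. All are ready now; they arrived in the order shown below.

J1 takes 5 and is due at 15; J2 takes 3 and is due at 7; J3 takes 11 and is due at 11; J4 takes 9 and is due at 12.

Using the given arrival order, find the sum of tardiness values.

25

FIFO (arrival order): J1 J2 J3 J4.
J1: 0→5, due 15, tardiness 0
J2: 5→8, due 7, tardiness 1
J3: 8→19, due 11, tardiness 8
J4: 19→28, due 12, tardiness 16
Sum = 0+1+8+16 = 25.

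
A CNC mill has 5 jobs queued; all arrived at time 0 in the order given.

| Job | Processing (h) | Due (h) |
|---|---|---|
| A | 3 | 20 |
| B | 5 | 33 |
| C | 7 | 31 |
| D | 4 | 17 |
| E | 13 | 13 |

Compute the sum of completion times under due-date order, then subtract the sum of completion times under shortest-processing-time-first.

36

EDD (increasing due date): E D A C B.
E: 0→13
D: 13→17
A: 17→20
C: 20→27
B: 27→32
Sum = 13+17+20+27+32 = 109.
SPT (increasing processing time): A D B C E.
A: 0→3
D: 3→7
B: 7→12
C: 12→19
E: 19→32
Sum = 3+7+12+19+32 = 73.
Difference = 109 − 73 = 36.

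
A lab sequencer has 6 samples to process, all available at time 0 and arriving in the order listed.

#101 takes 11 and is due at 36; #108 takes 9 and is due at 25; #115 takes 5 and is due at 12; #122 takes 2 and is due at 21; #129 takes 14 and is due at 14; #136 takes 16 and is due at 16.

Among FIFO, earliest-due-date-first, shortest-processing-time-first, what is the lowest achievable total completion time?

150

FIFO (arrival order): #101 #108 #115 #122 #129 #136.
#101: 0→11
#108: 11→20
#115: 20→25
#122: 25→27
#129: 27→41
#136: 41→57
Sum = 11+20+25+27+41+57 = 181.
EDD (increasing due date): #115 #129 #136 #122 #108 #101.
#115: 0→5
#129: 5→19
#136: 19→35
#122: 35→37
#108: 37→46
#101: 46→57
Sum = 5+19+35+37+46+57 = 199.
SPT (increasing processing time): #122 #115 #108 #101 #129 #136.
#122: 0→2
#115: 2→7
#108: 7→16
#101: 16→27
#129: 27→41
#136: 41→57
Sum = 2+7+16+27+41+57 = 150.
FIFO 181, EDD 199, SPT 150 → minimum 150.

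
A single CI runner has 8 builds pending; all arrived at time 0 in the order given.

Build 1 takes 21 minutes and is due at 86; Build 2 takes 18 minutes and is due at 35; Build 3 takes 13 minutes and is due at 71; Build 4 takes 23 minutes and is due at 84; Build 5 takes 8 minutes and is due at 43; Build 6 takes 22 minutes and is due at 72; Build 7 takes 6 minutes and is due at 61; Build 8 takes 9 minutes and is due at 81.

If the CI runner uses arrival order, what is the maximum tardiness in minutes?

50

FIFO (arrival order): Build 1 Build 2 Build 3 Build 4 Build 5 Build 6 Build 7 Build 8.
Build 1: 0→21, due 86, tardiness 0
Build 2: 21→39, due 35, tardiness 4
Build 3: 39→52, due 71, tardiness 0
Build 4: 52→75, due 84, tardiness 0
Build 5: 75→83, due 43, tardiness 40
Build 6: 83→105, due 72, tardiness 33
Build 7: 105→111, due 61, tardiness 50
Build 8: 111→120, due 81, tardiness 39
Maximum = 50.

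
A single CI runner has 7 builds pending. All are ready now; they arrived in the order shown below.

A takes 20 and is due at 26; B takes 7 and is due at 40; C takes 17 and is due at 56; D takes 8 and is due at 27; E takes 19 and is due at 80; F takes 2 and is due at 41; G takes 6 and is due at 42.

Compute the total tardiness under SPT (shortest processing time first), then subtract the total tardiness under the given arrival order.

-41

SPT (increasing processing time): F G B D C E A.
F: 0→2, due 41, tardiness 0
G: 2→8, due 42, tardiness 0
B: 8→15, due 40, tardiness 0
D: 15→23, due 27, tardiness 0
C: 23→40, due 56, tardiness 0
E: 40→59, due 80, tardiness 0
A: 59→79, due 26, tardiness 53
Sum = 0+0+0+0+0+0+53 = 53.
FIFO (arrival order): A B C D E F G.
A: 0→20, due 26, tardiness 0
B: 20→27, due 40, tardiness 0
C: 27→44, due 56, tardiness 0
D: 44→52, due 27, tardiness 25
E: 52→71, due 80, tardiness 0
F: 71→73, due 41, tardiness 32
G: 73→79, due 42, tardiness 37
Sum = 0+0+0+25+0+32+37 = 94.
Difference = 53 − 94 = -41.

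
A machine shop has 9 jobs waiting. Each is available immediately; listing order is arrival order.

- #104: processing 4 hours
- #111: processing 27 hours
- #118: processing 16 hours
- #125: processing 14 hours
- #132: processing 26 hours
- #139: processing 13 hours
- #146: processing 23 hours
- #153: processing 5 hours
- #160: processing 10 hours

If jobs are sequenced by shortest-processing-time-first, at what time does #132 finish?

111

SPT (increasing processing time): #104 #153 #160 #139 #125 #118 #146 #132 #111.
#104: 0→4
#153: 4→9
#160: 9→19
#139: 19→32
#125: 32→46
#118: 46→62
#146: 62→85
#132: 85→111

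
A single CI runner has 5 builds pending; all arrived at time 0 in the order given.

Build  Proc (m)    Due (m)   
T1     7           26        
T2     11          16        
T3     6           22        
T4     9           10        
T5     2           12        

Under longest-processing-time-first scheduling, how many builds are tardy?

4

LPT (decreasing processing time): T2 T4 T1 T3 T5.
T2: 0→11, due 16, tardiness 0
T4: 11→20, due 10, tardiness 10
T1: 20→27, due 26, tardiness 1
T3: 27→33, due 22, tardiness 11
T5: 33→35, due 12, tardiness 23
Late builds: 4.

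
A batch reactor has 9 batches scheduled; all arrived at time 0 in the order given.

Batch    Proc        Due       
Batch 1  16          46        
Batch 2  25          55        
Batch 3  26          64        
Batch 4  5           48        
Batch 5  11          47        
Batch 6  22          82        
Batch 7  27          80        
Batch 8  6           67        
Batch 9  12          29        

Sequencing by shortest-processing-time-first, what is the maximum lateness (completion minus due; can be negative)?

70

SPT (increasing processing time): Batch 4 Batch 8 Batch 5 Batch 9 Batch 1 Batch 6 Batch 2 Batch 3 Batch 7.
Batch 4: 0→5, due 48, lateness -43
Batch 8: 5→11, due 67, lateness -56
Batch 5: 11→22, due 47, lateness -25
Batch 9: 22→34, due 29, lateness 5
Batch 1: 34→50, due 46, lateness 4
Batch 6: 50→72, due 82, lateness -10
Batch 2: 72→97, due 55, lateness 42
Batch 3: 97→123, due 64, lateness 59
Batch 7: 123→150, due 80, lateness 70
Maximum = 70.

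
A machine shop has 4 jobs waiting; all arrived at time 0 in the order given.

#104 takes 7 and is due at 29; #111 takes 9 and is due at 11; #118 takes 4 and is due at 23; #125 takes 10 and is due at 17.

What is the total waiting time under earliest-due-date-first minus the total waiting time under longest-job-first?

EDD (increasing due date): #111 #125 #118 #104.
#111: waits 0, runs 0→9
#125: waits 9, runs 9→19
#118: waits 19, runs 19→23
#104: waits 23, runs 23→30
Sum = 0+9+19+23 = 51.
LPT (decreasing processing time): #125 #111 #104 #118.
#125: waits 0, runs 0→10
#111: waits 10, runs 10→19
#104: waits 19, runs 19→26
#118: waits 26, runs 26→30
Sum = 0+10+19+26 = 55.
Difference = 51 − 55 = -4.

-4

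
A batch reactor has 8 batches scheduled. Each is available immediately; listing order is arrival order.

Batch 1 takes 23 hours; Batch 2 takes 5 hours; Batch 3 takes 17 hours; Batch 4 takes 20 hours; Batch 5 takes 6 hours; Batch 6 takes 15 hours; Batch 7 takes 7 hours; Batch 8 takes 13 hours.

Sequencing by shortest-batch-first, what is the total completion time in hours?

363

SPT (increasing processing time): Batch 2 Batch 5 Batch 7 Batch 8 Batch 6 Batch 3 Batch 4 Batch 1.
Batch 2: 0→5
Batch 5: 5→11
Batch 7: 11→18
Batch 8: 18→31
Batch 6: 31→46
Batch 3: 46→63
Batch 4: 63→83
Batch 1: 83→106
Sum = 5+11+18+31+46+63+83+106 = 363.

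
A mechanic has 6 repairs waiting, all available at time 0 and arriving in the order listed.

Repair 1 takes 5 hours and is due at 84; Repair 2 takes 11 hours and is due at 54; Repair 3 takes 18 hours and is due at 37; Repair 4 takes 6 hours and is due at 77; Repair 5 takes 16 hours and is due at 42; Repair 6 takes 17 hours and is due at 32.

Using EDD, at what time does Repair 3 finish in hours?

35

EDD (increasing due date): Repair 6 Repair 3 Repair 5 Repair 2 Repair 4 Repair 1.
Repair 6: 0→17
Repair 3: 17→35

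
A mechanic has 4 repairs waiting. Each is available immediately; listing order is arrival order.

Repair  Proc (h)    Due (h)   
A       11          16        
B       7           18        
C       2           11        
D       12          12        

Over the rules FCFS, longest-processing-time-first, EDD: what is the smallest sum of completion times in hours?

FIFO (arrival order): A B C D.
A: 0→11
B: 11→18
C: 18→20
D: 20→32
Sum = 11+18+20+32 = 81.
LPT (decreasing processing time): D A B C.
D: 0→12
A: 12→23
B: 23→30
C: 30→32
Sum = 12+23+30+32 = 97.
EDD (increasing due date): C D A B.
C: 0→2
D: 2→14
A: 14→25
B: 25→32
Sum = 2+14+25+32 = 73.
FIFO 81, LPT 97, EDD 73 → minimum 73.

73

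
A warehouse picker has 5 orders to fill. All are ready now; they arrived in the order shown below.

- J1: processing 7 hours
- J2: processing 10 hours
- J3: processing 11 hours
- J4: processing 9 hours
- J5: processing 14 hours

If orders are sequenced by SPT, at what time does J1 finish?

SPT (increasing processing time): J1 J4 J2 J3 J5.
J1: 0→7

7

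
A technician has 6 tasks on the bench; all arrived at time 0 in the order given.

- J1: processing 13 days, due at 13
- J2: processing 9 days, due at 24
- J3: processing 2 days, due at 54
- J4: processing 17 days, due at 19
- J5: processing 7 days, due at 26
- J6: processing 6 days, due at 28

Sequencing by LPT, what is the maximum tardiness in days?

LPT (decreasing processing time): J4 J1 J2 J5 J6 J3.
J4: 0→17, due 19, tardiness 0
J1: 17→30, due 13, tardiness 17
J2: 30→39, due 24, tardiness 15
J5: 39→46, due 26, tardiness 20
J6: 46→52, due 28, tardiness 24
J3: 52→54, due 54, tardiness 0
Maximum = 24.

24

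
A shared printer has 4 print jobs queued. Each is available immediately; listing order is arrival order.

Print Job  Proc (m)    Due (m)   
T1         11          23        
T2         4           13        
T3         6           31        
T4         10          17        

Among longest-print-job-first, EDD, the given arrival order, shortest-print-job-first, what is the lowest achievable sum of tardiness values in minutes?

LPT (decreasing processing time): T1 T4 T3 T2.
T1: 0→11, due 23, tardiness 0
T4: 11→21, due 17, tardiness 4
T3: 21→27, due 31, tardiness 0
T2: 27→31, due 13, tardiness 18
Sum = 0+4+0+18 = 22.
EDD (increasing due date): T2 T4 T1 T3.
T2: 0→4, due 13, tardiness 0
T4: 4→14, due 17, tardiness 0
T1: 14→25, due 23, tardiness 2
T3: 25→31, due 31, tardiness 0
Sum = 0+0+2+0 = 2.
FIFO (arrival order): T1 T2 T3 T4.
T1: 0→11, due 23, tardiness 0
T2: 11→15, due 13, tardiness 2
T3: 15→21, due 31, tardiness 0
T4: 21→31, due 17, tardiness 14
Sum = 0+2+0+14 = 16.
SPT (increasing processing time): T2 T3 T4 T1.
T2: 0→4, due 13, tardiness 0
T3: 4→10, due 31, tardiness 0
T4: 10→20, due 17, tardiness 3
T1: 20→31, due 23, tardiness 8
Sum = 0+0+3+8 = 11.
LPT 22, EDD 2, FIFO 16, SPT 11 → minimum 2.

2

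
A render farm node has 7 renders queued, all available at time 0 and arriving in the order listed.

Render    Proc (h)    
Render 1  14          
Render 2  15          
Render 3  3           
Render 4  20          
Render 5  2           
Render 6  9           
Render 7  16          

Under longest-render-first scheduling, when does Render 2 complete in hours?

51

LPT (decreasing processing time): Render 4 Render 7 Render 2 Render 1 Render 6 Render 3 Render 5.
Render 4: 0→20
Render 7: 20→36
Render 2: 36→51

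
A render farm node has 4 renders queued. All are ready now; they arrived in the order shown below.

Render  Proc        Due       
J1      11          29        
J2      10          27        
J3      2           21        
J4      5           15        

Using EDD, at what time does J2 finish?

EDD (increasing due date): J4 J3 J2 J1.
J4: 0→5
J3: 5→7
J2: 7→17

17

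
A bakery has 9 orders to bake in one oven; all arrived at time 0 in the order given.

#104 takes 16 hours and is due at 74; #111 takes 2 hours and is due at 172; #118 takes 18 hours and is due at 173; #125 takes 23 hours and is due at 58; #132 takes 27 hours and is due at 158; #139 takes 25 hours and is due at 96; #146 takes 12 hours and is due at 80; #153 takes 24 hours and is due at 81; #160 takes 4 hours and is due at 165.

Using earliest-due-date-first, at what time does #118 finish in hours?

EDD (increasing due date): #125 #104 #146 #153 #139 #132 #160 #111 #118.
#125: 0→23
#104: 23→39
#146: 39→51
#153: 51→75
#139: 75→100
#132: 100→127
#160: 127→131
#111: 131→133
#118: 133→151

151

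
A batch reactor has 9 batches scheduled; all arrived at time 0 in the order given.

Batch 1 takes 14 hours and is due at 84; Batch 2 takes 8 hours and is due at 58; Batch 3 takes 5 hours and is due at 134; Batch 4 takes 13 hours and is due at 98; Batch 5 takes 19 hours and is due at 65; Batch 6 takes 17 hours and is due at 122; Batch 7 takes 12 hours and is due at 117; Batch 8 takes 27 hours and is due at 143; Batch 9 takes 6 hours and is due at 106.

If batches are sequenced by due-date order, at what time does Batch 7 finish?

72

EDD (increasing due date): Batch 2 Batch 5 Batch 1 Batch 4 Batch 9 Batch 7 Batch 6 Batch 3 Batch 8.
Batch 2: 0→8
Batch 5: 8→27
Batch 1: 27→41
Batch 4: 41→54
Batch 9: 54→60
Batch 7: 60→72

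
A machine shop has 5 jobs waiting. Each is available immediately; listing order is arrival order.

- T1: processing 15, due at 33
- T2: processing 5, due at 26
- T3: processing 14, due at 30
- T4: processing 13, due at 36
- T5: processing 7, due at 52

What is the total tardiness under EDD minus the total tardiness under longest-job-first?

EDD (increasing due date): T2 T3 T1 T4 T5.
T2: 0→5, due 26, tardiness 0
T3: 5→19, due 30, tardiness 0
T1: 19→34, due 33, tardiness 1
T4: 34→47, due 36, tardiness 11
T5: 47→54, due 52, tardiness 2
Sum = 0+0+1+11+2 = 14.
LPT (decreasing processing time): T1 T3 T4 T5 T2.
T1: 0→15, due 33, tardiness 0
T3: 15→29, due 30, tardiness 0
T4: 29→42, due 36, tardiness 6
T5: 42→49, due 52, tardiness 0
T2: 49→54, due 26, tardiness 28
Sum = 0+0+6+0+28 = 34.
Difference = 14 − 34 = -20.

-20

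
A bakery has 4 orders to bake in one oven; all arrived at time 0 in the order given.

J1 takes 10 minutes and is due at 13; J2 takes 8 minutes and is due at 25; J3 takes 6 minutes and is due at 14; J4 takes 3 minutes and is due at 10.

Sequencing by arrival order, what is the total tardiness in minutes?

FIFO (arrival order): J1 J2 J3 J4.
J1: 0→10, due 13, tardiness 0
J2: 10→18, due 25, tardiness 0
J3: 18→24, due 14, tardiness 10
J4: 24→27, due 10, tardiness 17
Sum = 0+0+10+17 = 27.

27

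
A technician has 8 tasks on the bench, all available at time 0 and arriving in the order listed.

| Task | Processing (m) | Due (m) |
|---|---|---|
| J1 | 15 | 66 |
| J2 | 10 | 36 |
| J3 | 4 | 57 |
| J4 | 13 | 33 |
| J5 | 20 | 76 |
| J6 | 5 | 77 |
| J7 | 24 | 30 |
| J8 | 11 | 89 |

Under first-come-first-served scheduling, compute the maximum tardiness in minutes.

FIFO (arrival order): J1 J2 J3 J4 J5 J6 J7 J8.
J1: 0→15, due 66, tardiness 0
J2: 15→25, due 36, tardiness 0
J3: 25→29, due 57, tardiness 0
J4: 29→42, due 33, tardiness 9
J5: 42→62, due 76, tardiness 0
J6: 62→67, due 77, tardiness 0
J7: 67→91, due 30, tardiness 61
J8: 91→102, due 89, tardiness 13
Maximum = 61.

61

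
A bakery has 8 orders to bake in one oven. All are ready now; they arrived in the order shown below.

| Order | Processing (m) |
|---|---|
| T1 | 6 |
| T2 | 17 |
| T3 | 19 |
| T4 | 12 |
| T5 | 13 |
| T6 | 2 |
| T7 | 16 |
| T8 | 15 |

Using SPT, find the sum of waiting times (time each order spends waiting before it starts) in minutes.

256

SPT (increasing processing time): T6 T1 T4 T5 T8 T7 T2 T3.
T6: waits 0, runs 0→2
T1: waits 2, runs 2→8
T4: waits 8, runs 8→20
T5: waits 20, runs 20→33
T8: waits 33, runs 33→48
T7: waits 48, runs 48→64
T2: waits 64, runs 64→81
T3: waits 81, runs 81→100
Sum = 0+2+8+20+33+48+64+81 = 256.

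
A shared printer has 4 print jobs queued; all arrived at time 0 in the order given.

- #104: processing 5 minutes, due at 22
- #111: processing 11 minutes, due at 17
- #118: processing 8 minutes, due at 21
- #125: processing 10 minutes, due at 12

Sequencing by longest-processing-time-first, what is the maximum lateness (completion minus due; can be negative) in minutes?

12

LPT (decreasing processing time): #111 #125 #118 #104.
#111: 0→11, due 17, lateness -6
#125: 11→21, due 12, lateness 9
#118: 21→29, due 21, lateness 8
#104: 29→34, due 22, lateness 12
Maximum = 12.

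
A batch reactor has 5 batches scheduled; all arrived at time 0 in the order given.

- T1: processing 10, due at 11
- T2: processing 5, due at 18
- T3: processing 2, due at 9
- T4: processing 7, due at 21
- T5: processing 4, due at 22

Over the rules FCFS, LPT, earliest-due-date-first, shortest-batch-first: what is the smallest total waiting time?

37

FIFO (arrival order): T1 T2 T3 T4 T5.
T1: waits 0, runs 0→10
T2: waits 10, runs 10→15
T3: waits 15, runs 15→17
T4: waits 17, runs 17→24
T5: waits 24, runs 24→28
Sum = 0+10+15+17+24 = 66.
LPT (decreasing processing time): T1 T4 T2 T5 T3.
T1: waits 0, runs 0→10
T4: waits 10, runs 10→17
T2: waits 17, runs 17→22
T5: waits 22, runs 22→26
T3: waits 26, runs 26→28
Sum = 0+10+17+22+26 = 75.
EDD (increasing due date): T3 T1 T2 T4 T5.
T3: waits 0, runs 0→2
T1: waits 2, runs 2→12
T2: waits 12, runs 12→17
T4: waits 17, runs 17→24
T5: waits 24, runs 24→28
Sum = 0+2+12+17+24 = 55.
SPT (increasing processing time): T3 T5 T2 T4 T1.
T3: waits 0, runs 0→2
T5: waits 2, runs 2→6
T2: waits 6, runs 6→11
T4: waits 11, runs 11→18
T1: waits 18, runs 18→28
Sum = 0+2+6+11+18 = 37.
FIFO 66, LPT 75, EDD 55, SPT 37 → minimum 37.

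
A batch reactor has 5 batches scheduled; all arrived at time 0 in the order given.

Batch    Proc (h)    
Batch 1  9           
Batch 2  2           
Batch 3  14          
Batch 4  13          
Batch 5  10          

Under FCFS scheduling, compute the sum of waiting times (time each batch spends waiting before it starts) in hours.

FIFO (arrival order): Batch 1 Batch 2 Batch 3 Batch 4 Batch 5.
Batch 1: waits 0, runs 0→9
Batch 2: waits 9, runs 9→11
Batch 3: waits 11, runs 11→25
Batch 4: waits 25, runs 25→38
Batch 5: waits 38, runs 38→48
Sum = 0+9+11+25+38 = 83.

83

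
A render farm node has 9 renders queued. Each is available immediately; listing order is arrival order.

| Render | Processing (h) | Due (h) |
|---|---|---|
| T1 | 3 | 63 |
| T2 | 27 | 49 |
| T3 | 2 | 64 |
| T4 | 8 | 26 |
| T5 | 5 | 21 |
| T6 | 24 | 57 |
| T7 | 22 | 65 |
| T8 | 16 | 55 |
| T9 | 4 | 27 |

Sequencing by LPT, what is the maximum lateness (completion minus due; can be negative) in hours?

81

LPT (decreasing processing time): T2 T6 T7 T8 T4 T5 T9 T1 T3.
T2: 0→27, due 49, lateness -22
T6: 27→51, due 57, lateness -6
T7: 51→73, due 65, lateness 8
T8: 73→89, due 55, lateness 34
T4: 89→97, due 26, lateness 71
T5: 97→102, due 21, lateness 81
T9: 102→106, due 27, lateness 79
T1: 106→109, due 63, lateness 46
T3: 109→111, due 64, lateness 47
Maximum = 81.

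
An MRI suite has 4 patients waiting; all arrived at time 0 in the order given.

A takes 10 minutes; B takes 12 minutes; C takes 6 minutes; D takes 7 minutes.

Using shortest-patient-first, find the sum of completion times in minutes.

77

SPT (increasing processing time): C D A B.
C: 0→6
D: 6→13
A: 13→23
B: 23→35
Sum = 6+13+23+35 = 77.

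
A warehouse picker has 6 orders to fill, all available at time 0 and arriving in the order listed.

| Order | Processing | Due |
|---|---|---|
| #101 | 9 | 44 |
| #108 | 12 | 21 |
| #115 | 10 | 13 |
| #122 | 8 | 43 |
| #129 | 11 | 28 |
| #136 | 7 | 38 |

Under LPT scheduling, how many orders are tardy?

LPT (decreasing processing time): #108 #129 #115 #101 #122 #136.
#108: 0→12, due 21, tardiness 0
#129: 12→23, due 28, tardiness 0
#115: 23→33, due 13, tardiness 20
#101: 33→42, due 44, tardiness 0
#122: 42→50, due 43, tardiness 7
#136: 50→57, due 38, tardiness 19
Late orders: 3.

3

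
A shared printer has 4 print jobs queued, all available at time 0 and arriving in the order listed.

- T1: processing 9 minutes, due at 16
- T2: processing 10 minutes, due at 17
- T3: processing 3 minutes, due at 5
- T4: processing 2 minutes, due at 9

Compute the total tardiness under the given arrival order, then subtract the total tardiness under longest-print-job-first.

-1

FIFO (arrival order): T1 T2 T3 T4.
T1: 0→9, due 16, tardiness 0
T2: 9→19, due 17, tardiness 2
T3: 19→22, due 5, tardiness 17
T4: 22→24, due 9, tardiness 15
Sum = 0+2+17+15 = 34.
LPT (decreasing processing time): T2 T1 T3 T4.
T2: 0→10, due 17, tardiness 0
T1: 10→19, due 16, tardiness 3
T3: 19→22, due 5, tardiness 17
T4: 22→24, due 9, tardiness 15
Sum = 0+3+17+15 = 35.
Difference = 34 − 35 = -1.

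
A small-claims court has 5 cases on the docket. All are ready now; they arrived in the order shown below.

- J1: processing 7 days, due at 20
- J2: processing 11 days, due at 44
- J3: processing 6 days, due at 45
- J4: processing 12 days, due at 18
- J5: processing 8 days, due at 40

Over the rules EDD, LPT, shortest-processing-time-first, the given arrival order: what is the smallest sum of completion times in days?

116

EDD (increasing due date): J4 J1 J5 J2 J3.
J4: 0→12
J1: 12→19
J5: 19→27
J2: 27→38
J3: 38→44
Sum = 12+19+27+38+44 = 140.
LPT (decreasing processing time): J4 J2 J5 J1 J3.
J4: 0→12
J2: 12→23
J5: 23→31
J1: 31→38
J3: 38→44
Sum = 12+23+31+38+44 = 148.
SPT (increasing processing time): J3 J1 J5 J2 J4.
J3: 0→6
J1: 6→13
J5: 13→21
J2: 21→32
J4: 32→44
Sum = 6+13+21+32+44 = 116.
FIFO (arrival order): J1 J2 J3 J4 J5.
J1: 0→7
J2: 7→18
J3: 18→24
J4: 24→36
J5: 36→44
Sum = 7+18+24+36+44 = 129.
EDD 140, LPT 148, SPT 116, FIFO 129 → minimum 116.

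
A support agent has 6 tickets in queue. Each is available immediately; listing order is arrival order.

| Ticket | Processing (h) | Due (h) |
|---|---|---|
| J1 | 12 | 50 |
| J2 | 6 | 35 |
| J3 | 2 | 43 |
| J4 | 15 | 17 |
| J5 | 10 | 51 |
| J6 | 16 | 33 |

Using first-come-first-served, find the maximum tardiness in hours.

FIFO (arrival order): J1 J2 J3 J4 J5 J6.
J1: 0→12, due 50, tardiness 0
J2: 12→18, due 35, tardiness 0
J3: 18→20, due 43, tardiness 0
J4: 20→35, due 17, tardiness 18
J5: 35→45, due 51, tardiness 0
J6: 45→61, due 33, tardiness 28
Maximum = 28.

28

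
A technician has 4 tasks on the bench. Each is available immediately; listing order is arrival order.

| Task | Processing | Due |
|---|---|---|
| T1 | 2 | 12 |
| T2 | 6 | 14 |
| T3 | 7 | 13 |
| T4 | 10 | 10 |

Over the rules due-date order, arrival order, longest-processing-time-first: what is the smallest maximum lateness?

EDD (increasing due date): T4 T1 T3 T2.
T4: 0→10, due 10, lateness 0
T1: 10→12, due 12, lateness 0
T3: 12→19, due 13, lateness 6
T2: 19→25, due 14, lateness 11
Maximum = 11.
FIFO (arrival order): T1 T2 T3 T4.
T1: 0→2, due 12, lateness -10
T2: 2→8, due 14, lateness -6
T3: 8→15, due 13, lateness 2
T4: 15→25, due 10, lateness 15
Maximum = 15.
LPT (decreasing processing time): T4 T3 T2 T1.
T4: 0→10, due 10, lateness 0
T3: 10→17, due 13, lateness 4
T2: 17→23, due 14, lateness 9
T1: 23→25, due 12, lateness 13
Maximum = 13.
EDD 11, FIFO 15, LPT 13 → minimum 11.

11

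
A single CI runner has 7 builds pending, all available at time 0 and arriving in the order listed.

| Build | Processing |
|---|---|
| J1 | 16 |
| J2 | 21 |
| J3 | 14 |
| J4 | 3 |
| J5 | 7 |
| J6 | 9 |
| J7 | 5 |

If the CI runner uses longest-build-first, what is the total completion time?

LPT (decreasing processing time): J2 J1 J3 J6 J5 J7 J4.
J2: 0→21
J1: 21→37
J3: 37→51
J6: 51→60
J5: 60→67
J7: 67→72
J4: 72→75
Sum = 21+37+51+60+67+72+75 = 383.

383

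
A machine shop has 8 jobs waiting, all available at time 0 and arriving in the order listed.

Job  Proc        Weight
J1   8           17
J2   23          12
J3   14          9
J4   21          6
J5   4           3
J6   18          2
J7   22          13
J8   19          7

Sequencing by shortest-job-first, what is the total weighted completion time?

SPT (increasing processing time): J5 J1 J3 J6 J8 J4 J7 J2.
J5: finishes 4, weight 3, w·C = 12
J1: finishes 12, weight 17, w·C = 204
J3: finishes 26, weight 9, w·C = 234
J6: finishes 44, weight 2, w·C = 88
J8: finishes 63, weight 7, w·C = 441
J4: finishes 84, weight 6, w·C = 504
J7: finishes 106, weight 13, w·C = 1378
J2: finishes 129, weight 12, w·C = 1548
Sum = 12+204+234+88+441+504+1378+1548 = 4409.

4409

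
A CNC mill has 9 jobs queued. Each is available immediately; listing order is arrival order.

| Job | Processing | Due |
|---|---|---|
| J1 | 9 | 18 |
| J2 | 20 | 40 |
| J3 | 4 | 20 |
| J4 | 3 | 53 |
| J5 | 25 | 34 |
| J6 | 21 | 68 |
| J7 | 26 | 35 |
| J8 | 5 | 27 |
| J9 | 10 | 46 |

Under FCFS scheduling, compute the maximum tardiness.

86

FIFO (arrival order): J1 J2 J3 J4 J5 J6 J7 J8 J9.
J1: 0→9, due 18, tardiness 0
J2: 9→29, due 40, tardiness 0
J3: 29→33, due 20, tardiness 13
J4: 33→36, due 53, tardiness 0
J5: 36→61, due 34, tardiness 27
J6: 61→82, due 68, tardiness 14
J7: 82→108, due 35, tardiness 73
J8: 108→113, due 27, tardiness 86
J9: 113→123, due 46, tardiness 77
Maximum = 86.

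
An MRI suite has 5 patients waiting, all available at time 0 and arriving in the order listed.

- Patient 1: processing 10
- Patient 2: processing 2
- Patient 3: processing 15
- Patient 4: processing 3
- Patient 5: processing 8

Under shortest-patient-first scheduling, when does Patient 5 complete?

13

SPT (increasing processing time): Patient 2 Patient 4 Patient 5 Patient 1 Patient 3.
Patient 2: 0→2
Patient 4: 2→5
Patient 5: 5→13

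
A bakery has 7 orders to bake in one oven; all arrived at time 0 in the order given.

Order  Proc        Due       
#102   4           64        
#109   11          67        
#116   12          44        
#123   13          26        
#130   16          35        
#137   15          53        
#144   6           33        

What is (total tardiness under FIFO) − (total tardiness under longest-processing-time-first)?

FIFO (arrival order): #102 #109 #116 #123 #130 #137 #144.
#102: 0→4, due 64, tardiness 0
#109: 4→15, due 67, tardiness 0
#116: 15→27, due 44, tardiness 0
#123: 27→40, due 26, tardiness 14
#130: 40→56, due 35, tardiness 21
#137: 56→71, due 53, tardiness 18
#144: 71→77, due 33, tardiness 44
Sum = 0+0+0+14+21+18+44 = 97.
LPT (decreasing processing time): #130 #137 #123 #116 #109 #144 #102.
#130: 0→16, due 35, tardiness 0
#137: 16→31, due 53, tardiness 0
#123: 31→44, due 26, tardiness 18
#116: 44→56, due 44, tardiness 12
#109: 56→67, due 67, tardiness 0
#144: 67→73, due 33, tardiness 40
#102: 73→77, due 64, tardiness 13
Sum = 0+0+18+12+0+40+13 = 83.
Difference = 97 − 83 = 14.

14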